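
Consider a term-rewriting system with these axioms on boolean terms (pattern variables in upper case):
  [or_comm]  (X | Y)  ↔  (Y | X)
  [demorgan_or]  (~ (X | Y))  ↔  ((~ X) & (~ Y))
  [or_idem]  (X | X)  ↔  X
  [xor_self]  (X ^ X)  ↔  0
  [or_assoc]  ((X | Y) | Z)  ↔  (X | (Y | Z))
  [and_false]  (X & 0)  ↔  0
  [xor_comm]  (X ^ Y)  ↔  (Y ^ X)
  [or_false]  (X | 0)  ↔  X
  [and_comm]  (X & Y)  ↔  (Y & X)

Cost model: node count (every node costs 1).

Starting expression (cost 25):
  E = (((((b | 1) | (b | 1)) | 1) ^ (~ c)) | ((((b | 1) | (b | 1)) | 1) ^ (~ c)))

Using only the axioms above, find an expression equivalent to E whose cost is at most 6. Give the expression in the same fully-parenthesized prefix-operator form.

(1) (((((b | 1) | (b | 1)) | 1) ^ (~ c)) | ((((b | 1) | (b | 1)) | 1) ^ (~ c)))  =[or_idem →]=  ((((b | 1) | (b | 1)) | 1) ^ (~ c))
(2) ((b | 1) | (b | 1))  =[or_idem →]=  (b | 1)    ⊢ (((b | 1) | 1) ^ (~ c))
(3) ((b | 1) | 1)  =[or_assoc →]=  (b | (1 | 1))    ⊢ ((b | (1 | 1)) ^ (~ c))
(4) (1 | 1)  =[or_idem →]=  1    ⊢ cost 6, within 6

((b | 1) ^ (~ c))   [cost 6]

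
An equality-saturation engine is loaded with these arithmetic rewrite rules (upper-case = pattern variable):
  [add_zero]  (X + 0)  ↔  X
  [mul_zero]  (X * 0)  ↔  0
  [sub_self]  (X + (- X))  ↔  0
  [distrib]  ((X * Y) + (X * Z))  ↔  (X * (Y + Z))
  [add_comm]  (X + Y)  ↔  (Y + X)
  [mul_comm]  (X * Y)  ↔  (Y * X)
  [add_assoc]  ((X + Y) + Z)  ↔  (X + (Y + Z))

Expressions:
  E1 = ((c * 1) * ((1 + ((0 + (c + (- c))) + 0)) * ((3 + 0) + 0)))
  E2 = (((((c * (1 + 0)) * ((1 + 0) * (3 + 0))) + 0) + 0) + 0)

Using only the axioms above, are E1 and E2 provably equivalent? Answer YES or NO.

(1) (c + (- c))  =[sub_self →]=  0    ⊢ ((c * 1) * ((1 + ((0 + 0) + 0)) * ((3 + 0) + 0)))
(2) ((0 + 0) + 0)  =[add_zero →]=  (0 + 0)    ⊢ ((c * 1) * ((1 + (0 + 0)) * ((3 + 0) + 0)))
(3) ((3 + 0) + 0)  =[add_zero →]=  (3 + 0)    ⊢ ((c * 1) * ((1 + (0 + 0)) * (3 + 0)))
(4) (0 + 0)  =[add_zero →]=  0    ⊢ ((c * 1) * ((1 + 0) * (3 + 0)))
(5) (1 + 0)  =[add_zero →]=  1    ⊢ ((c * 1) * (1 * (3 + 0)))
(6) (3 + 0)  =[add_zero →]=  3    ⊢ ((c * 1) * (1 * 3))
(7) 1  =[add_zero ←]=  (1 + 0)    ⊢ ((c * (1 + 0)) * (1 * 3))
(8) ((c * (1 + 0)) * (1 * 3))  =[add_zero ←]=  (((c * (1 + 0)) * (1 * 3)) + 0)
(9) 1  =[add_zero ←]=  (1 + 0)    ⊢ (((c * (1 + 0)) * ((1 + 0) * 3)) + 0)
(10) 3  =[add_zero ←]=  (3 + 0)    ⊢ (((c * (1 + 0)) * ((1 + 0) * (3 + 0))) + 0)
(11) ((c * (1 + 0)) * ((1 + 0) * (3 + 0)))  =[add_zero ←]=  (((c * (1 + 0)) * ((1 + 0) * (3 + 0))) + 0)    ⊢ ((((c * (1 + 0)) * ((1 + 0) * (3 + 0))) + 0) + 0)
(12) ((((c * (1 + 0)) * ((1 + 0) * (3 + 0))) + 0) + 0)  =[add_zero ←]=  (((((c * (1 + 0)) * ((1 + 0) * (3 + 0))) + 0) + 0) + 0)    ⊢ E2

YES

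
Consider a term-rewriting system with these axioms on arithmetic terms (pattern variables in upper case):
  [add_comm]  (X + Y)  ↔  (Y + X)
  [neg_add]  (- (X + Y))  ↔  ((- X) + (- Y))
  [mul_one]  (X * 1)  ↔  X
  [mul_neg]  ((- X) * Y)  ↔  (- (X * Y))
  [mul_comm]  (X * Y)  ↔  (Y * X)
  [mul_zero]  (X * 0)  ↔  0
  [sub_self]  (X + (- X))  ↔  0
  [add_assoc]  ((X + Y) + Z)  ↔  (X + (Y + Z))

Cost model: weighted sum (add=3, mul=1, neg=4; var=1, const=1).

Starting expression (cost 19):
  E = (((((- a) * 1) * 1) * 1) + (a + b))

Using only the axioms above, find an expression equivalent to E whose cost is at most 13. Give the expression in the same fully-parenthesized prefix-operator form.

(1) ((((- a) * 1) * 1) * 1)  =[mul_one →]=  (((- a) * 1) * 1)    ⊢ ((((- a) * 1) * 1) + (a + b))
(2) (((- a) * 1) * 1)  =[mul_one →]=  ((- a) * 1)    ⊢ (((- a) * 1) + (a + b))
(3) (a + b)  =[add_comm →]=  (b + a)    ⊢ (((- a) * 1) + (b + a))
(4) ((- a) * 1)  =[mul_one →]=  (- a)    ⊢ cost 13, within 13

((- a) + (b + a))   [cost 13]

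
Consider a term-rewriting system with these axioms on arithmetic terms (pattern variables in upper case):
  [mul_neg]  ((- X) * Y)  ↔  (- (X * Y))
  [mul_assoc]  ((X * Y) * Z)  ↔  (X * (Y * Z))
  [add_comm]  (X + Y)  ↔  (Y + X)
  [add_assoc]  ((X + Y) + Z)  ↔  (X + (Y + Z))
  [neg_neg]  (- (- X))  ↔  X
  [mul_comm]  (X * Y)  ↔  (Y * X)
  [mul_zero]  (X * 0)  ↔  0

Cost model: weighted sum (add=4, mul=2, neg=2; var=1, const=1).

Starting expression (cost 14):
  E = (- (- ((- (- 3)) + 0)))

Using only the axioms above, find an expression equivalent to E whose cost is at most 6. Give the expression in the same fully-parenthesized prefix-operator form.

(1) (- (- ((- (- 3)) + 0)))  =[neg_neg →]=  ((- (- 3)) + 0)
(2) ((- (- 3)) + 0)  =[add_comm →]=  (0 + (- (- 3)))
(3) (- (- 3))  =[neg_neg →]=  3    ⊢ cost 6, within 6

(0 + 3)   [cost 6]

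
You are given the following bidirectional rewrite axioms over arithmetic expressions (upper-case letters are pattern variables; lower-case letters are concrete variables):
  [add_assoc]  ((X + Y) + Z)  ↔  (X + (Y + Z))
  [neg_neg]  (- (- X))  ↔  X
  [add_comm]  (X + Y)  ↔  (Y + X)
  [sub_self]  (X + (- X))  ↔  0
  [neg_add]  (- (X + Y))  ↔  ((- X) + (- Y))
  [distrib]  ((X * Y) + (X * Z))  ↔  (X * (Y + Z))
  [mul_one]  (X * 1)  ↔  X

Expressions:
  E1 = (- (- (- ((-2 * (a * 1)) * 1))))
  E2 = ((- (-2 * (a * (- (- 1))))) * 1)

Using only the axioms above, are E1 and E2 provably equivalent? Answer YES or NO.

1. [mul_one →] (a * 1)  →  a;  E1 = (- (- (- ((-2 * a) * 1))))
2. [neg_neg →] (- (- (- ((-2 * a) * 1))))  →  (- ((-2 * a) * 1))
3. [mul_one →] ((-2 * a) * 1)  →  (-2 * a);  E1 = (- (-2 * a))
4. [mul_one ←] (- (-2 * a))  →  ((- (-2 * a)) * 1)
5. [mul_one ←] a  →  (a * 1);  E1 = ((- (-2 * (a * 1))) * 1)
6. [neg_neg ←] 1  →  (- (- 1));  this is E2

YES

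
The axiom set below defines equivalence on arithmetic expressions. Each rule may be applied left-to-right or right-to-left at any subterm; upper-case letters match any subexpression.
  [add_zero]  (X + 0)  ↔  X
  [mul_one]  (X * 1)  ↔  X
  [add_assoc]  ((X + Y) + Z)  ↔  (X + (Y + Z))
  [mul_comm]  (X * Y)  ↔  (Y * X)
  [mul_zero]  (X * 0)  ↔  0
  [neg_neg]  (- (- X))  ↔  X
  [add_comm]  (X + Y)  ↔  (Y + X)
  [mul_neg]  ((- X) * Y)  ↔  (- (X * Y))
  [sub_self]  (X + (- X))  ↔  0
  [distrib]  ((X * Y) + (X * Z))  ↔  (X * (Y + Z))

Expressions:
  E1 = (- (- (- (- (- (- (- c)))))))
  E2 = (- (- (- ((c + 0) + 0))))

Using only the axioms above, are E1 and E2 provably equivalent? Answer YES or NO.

1. [neg_neg →] (- (- (- (- (- (- (- c)))))))  →  (- (- (- (- (- c)))))
2. [neg_neg →] (- (- c))  →  c;  E1 = (- (- (- c)))
3. [add_zero ←] c  →  (c + 0);  E1 = (- (- (- (c + 0))))
4. [add_zero ←] c  →  (c + 0);  this is E2

YES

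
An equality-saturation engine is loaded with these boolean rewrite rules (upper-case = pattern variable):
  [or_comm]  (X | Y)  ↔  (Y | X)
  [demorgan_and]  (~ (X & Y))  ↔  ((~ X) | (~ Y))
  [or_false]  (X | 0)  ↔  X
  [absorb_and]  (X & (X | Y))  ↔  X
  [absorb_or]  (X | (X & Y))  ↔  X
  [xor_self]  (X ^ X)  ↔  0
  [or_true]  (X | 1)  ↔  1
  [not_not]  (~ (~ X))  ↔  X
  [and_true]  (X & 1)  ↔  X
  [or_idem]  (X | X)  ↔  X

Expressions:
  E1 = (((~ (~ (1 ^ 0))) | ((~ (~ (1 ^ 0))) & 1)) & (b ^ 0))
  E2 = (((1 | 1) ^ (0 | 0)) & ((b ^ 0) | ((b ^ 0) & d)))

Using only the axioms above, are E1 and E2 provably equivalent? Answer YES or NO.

YES

(1) ((~ (~ (1 ^ 0))) & 1)  =[and_true →]=  (~ (~ (1 ^ 0)))    ⊢ (((~ (~ (1 ^ 0))) | (~ (~ (1 ^ 0)))) & (b ^ 0))
(2) ((~ (~ (1 ^ 0))) | (~ (~ (1 ^ 0))))  =[or_idem →]=  (~ (~ (1 ^ 0)))    ⊢ ((~ (~ (1 ^ 0))) & (b ^ 0))
(3) (~ (~ (1 ^ 0)))  =[not_not →]=  (1 ^ 0)    ⊢ ((1 ^ 0) & (b ^ 0))
(4) 0  =[or_idem ←]=  (0 | 0)    ⊢ ((1 ^ (0 | 0)) & (b ^ 0))
(5) 1  =[or_idem ←]=  (1 | 1)    ⊢ (((1 | 1) ^ (0 | 0)) & (b ^ 0))
(6) (b ^ 0)  =[absorb_or ←]=  ((b ^ 0) | ((b ^ 0) & d))    ⊢ E2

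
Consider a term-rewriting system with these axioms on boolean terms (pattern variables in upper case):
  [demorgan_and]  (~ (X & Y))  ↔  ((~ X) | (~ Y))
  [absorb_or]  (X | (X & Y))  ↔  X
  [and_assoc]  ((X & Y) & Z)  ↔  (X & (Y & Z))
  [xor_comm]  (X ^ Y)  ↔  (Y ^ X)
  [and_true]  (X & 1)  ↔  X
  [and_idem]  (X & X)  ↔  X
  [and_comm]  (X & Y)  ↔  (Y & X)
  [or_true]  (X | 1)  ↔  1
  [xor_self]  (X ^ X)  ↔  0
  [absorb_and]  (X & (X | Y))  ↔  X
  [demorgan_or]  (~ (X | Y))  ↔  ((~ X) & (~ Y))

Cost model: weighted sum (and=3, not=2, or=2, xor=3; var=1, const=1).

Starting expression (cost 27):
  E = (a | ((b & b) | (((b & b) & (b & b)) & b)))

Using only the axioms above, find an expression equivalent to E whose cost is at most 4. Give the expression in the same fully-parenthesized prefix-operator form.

(a | b)   [cost 4]

1. [and_idem →] ((b & b) & (b & b))  →  (b & b);  E = (a | ((b & b) | ((b & b) & b)))
2. [absorb_or →] ((b & b) | ((b & b) & b))  →  (b & b);  E = (a | (b & b))
3. [and_idem →] (b & b)  →  b;  cost 4 ≤ 4, done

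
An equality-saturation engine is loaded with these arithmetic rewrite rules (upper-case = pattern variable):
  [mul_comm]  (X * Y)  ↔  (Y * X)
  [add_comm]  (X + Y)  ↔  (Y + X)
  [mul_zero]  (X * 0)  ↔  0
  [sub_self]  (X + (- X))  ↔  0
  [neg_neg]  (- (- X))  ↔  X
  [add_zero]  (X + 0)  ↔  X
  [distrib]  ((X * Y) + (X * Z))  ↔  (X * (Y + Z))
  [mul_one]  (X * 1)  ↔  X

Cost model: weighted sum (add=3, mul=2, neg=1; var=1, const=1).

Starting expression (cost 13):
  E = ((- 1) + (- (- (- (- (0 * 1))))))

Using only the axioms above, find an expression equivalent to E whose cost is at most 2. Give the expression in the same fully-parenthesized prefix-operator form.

(- 1)   [cost 2]

(1) (- (- (- (0 * 1))))  =[neg_neg →]=  (- (0 * 1))    ⊢ ((- 1) + (- (- (0 * 1))))
(2) (- (- (0 * 1)))  =[neg_neg →]=  (0 * 1)    ⊢ ((- 1) + (0 * 1))
(3) (0 * 1)  =[mul_one →]=  0    ⊢ ((- 1) + 0)
(4) ((- 1) + 0)  =[add_zero →]=  (- 1)    ⊢ cost 2, within 2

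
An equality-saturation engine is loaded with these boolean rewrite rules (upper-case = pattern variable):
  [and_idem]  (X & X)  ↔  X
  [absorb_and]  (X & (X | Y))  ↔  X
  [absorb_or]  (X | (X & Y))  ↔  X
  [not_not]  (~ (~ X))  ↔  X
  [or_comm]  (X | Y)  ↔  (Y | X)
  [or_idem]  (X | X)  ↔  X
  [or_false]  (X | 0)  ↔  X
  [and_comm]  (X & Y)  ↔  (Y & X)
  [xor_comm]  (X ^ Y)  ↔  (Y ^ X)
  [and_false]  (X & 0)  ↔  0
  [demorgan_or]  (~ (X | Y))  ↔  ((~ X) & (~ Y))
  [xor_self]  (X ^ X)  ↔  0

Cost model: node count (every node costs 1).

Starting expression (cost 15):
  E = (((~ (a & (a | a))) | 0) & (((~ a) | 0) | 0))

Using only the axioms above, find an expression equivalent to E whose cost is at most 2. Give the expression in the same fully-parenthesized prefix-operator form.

(~ a)   [cost 2]

(1) (a & (a | a))  =[absorb_and →]=  a    ⊢ (((~ a) | 0) & (((~ a) | 0) | 0))
(2) (((~ a) | 0) & (((~ a) | 0) | 0))  =[absorb_and →]=  ((~ a) | 0)
(3) ((~ a) | 0)  =[or_false →]=  (~ a)    ⊢ cost 2, within 2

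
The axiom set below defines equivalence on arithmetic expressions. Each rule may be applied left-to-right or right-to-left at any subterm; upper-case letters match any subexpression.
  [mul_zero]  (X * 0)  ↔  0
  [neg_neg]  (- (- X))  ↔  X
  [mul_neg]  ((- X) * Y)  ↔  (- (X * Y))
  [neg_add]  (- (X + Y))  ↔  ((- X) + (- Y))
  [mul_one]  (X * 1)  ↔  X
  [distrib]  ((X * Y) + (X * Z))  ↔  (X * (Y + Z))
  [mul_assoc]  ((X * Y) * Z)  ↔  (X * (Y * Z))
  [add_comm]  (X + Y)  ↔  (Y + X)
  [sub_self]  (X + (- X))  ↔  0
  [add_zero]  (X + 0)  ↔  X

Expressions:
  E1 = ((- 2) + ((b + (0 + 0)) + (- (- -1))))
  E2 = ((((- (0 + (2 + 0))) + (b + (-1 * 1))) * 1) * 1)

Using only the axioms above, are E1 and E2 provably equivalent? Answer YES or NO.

step 1: add_zero (→) rewrites (0 + 0) into 0, now ((- 2) + ((b + 0) + (- (- -1))))
step 2: neg_neg (→) rewrites (- (- -1)) into -1, now ((- 2) + ((b + 0) + -1))
step 3: add_zero (→) rewrites (b + 0) into b, now ((- 2) + (b + -1))
step 4: add_zero (←) rewrites 2 into (2 + 0), now ((- (2 + 0)) + (b + -1))
step 5: mul_one (←) rewrites -1 into (-1 * 1), now ((- (2 + 0)) + (b + (-1 * 1)))
step 6: add_zero (←) rewrites 2 into (2 + 0), now ((- ((2 + 0) + 0)) + (b + (-1 * 1)))
step 7: add_comm (→) rewrites ((2 + 0) + 0) into (0 + (2 + 0)), now ((- (0 + (2 + 0))) + (b + (-1 * 1)))
step 8: mul_one (←) rewrites ((- (0 + (2 + 0))) + (b + (-1 * 1))) into (((- (0 + (2 + 0))) + (b + (-1 * 1))) * 1)
step 9: mul_one (←) rewrites ((- (0 + (2 + 0))) + (b + (-1 * 1))) into (((- (0 + (2 + 0))) + (b + (-1 * 1))) * 1), which is E2

YES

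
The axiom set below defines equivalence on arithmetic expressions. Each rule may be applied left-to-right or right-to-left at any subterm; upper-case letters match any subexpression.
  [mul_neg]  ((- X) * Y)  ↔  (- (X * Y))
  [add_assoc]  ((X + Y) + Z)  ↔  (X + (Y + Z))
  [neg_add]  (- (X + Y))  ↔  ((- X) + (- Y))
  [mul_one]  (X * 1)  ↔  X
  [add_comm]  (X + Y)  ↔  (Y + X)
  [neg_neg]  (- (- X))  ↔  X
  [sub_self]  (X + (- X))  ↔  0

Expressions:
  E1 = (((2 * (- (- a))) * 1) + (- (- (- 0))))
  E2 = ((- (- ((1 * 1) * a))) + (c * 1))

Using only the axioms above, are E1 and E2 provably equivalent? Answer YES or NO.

NO

Every axiom is a valid identity, so a rewrite proof would force E1 and E2 to agree under every assignment.
At a=0, c=1: E1 = 0 but E2 = 1; they differ, so no derivation exists.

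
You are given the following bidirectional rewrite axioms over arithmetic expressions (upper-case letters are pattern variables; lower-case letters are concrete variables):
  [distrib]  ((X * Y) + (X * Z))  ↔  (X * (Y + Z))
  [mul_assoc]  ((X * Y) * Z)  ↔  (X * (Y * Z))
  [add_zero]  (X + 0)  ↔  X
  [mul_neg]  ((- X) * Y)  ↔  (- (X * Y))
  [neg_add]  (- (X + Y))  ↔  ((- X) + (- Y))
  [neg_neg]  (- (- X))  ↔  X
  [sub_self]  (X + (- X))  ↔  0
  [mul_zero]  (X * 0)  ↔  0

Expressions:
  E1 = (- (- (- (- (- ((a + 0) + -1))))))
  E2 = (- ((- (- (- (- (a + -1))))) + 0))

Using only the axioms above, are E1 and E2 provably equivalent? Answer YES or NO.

step 1: neg_neg (→) rewrites (- (- (- ((a + 0) + -1)))) into (- ((a + 0) + -1)), now (- (- (- ((a + 0) + -1))))
step 2: add_zero (→) rewrites (a + 0) into a, now (- (- (- (a + -1))))
step 3: add_zero (←) rewrites (- (- (a + -1))) into ((- (- (a + -1))) + 0), now (- ((- (- (a + -1))) + 0))
step 4: neg_neg (←) rewrites (a + -1) into (- (- (a + -1))), which is E2

YES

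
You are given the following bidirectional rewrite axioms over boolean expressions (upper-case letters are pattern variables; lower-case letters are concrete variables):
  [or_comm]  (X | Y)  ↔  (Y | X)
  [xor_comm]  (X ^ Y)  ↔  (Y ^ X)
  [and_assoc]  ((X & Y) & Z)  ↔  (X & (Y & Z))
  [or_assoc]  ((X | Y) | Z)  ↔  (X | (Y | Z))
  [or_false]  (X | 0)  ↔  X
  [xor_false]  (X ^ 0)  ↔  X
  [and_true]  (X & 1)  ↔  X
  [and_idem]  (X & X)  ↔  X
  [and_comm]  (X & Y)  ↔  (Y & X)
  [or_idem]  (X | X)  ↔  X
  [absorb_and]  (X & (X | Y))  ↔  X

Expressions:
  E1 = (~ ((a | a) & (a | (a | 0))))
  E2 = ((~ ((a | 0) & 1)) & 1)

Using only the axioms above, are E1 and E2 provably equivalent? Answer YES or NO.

YES

step 1: or_false (→) rewrites (a | 0) into a, now (~ ((a | a) & (a | a)))
step 2: and_idem (→) rewrites ((a | a) & (a | a)) into (a | a), now (~ (a | a))
step 3: or_idem (→) rewrites (a | a) into a, now (~ a)
step 4: and_true (←) rewrites a into (a & 1), now (~ (a & 1))
step 5: and_true (←) rewrites (~ (a & 1)) into ((~ (a & 1)) & 1)
step 6: or_false (←) rewrites a into (a | 0), which is E2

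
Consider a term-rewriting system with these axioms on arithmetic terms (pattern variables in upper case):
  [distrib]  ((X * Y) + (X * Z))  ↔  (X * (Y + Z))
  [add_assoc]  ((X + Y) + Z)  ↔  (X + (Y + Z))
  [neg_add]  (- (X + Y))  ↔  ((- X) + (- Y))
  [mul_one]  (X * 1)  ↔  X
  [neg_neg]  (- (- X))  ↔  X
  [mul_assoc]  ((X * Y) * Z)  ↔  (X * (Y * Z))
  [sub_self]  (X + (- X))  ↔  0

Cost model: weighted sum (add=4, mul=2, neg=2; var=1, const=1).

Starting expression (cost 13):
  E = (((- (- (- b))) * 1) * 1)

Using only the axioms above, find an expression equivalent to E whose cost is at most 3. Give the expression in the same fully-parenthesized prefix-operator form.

(- b)   [cost 3]

(1) (((- (- (- b))) * 1) * 1)  =[mul_one →]=  ((- (- (- b))) * 1)
(2) ((- (- (- b))) * 1)  =[mul_one →]=  (- (- (- b)))
(3) (- (- b))  =[neg_neg →]=  b    ⊢ cost 3, within 3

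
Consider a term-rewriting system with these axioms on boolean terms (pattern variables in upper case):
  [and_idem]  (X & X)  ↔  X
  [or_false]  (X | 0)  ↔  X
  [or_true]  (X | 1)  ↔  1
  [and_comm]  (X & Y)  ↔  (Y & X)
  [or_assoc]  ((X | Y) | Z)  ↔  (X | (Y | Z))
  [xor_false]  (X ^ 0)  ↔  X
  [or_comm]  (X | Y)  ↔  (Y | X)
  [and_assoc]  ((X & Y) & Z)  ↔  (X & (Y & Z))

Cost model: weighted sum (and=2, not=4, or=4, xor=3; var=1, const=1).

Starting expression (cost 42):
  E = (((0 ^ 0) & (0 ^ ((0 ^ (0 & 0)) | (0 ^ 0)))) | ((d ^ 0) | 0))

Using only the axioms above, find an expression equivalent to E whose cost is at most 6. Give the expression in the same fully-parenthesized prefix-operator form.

(1) (0 & 0)  =[and_idem →]=  0    ⊢ (((0 ^ 0) & (0 ^ ((0 ^ 0) | (0 ^ 0)))) | ((d ^ 0) | 0))
(2) (0 ^ 0)  =[xor_false →]=  0    ⊢ (((0 ^ 0) & (0 ^ ((0 ^ 0) | 0))) | ((d ^ 0) | 0))
(3) ((0 ^ 0) | 0)  =[or_false →]=  (0 ^ 0)    ⊢ (((0 ^ 0) & (0 ^ (0 ^ 0))) | ((d ^ 0) | 0))
(4) (((0 ^ 0) & (0 ^ (0 ^ 0))) | ((d ^ 0) | 0))  =[or_comm →]=  (((d ^ 0) | 0) | ((0 ^ 0) & (0 ^ (0 ^ 0))))
(5) (0 ^ 0)  =[xor_false →]=  0    ⊢ (((d ^ 0) | 0) | ((0 ^ 0) & (0 ^ 0)))
(6) ((0 ^ 0) & (0 ^ 0))  =[and_idem →]=  (0 ^ 0)    ⊢ (((d ^ 0) | 0) | (0 ^ 0))
(7) (0 ^ 0)  =[xor_false →]=  0    ⊢ (((d ^ 0) | 0) | 0)
(8) ((d ^ 0) | 0)  =[or_false →]=  (d ^ 0)    ⊢ ((d ^ 0) | 0)
(9) (d ^ 0)  =[xor_false →]=  d    ⊢ cost 6, within 6

(d | 0)   [cost 6]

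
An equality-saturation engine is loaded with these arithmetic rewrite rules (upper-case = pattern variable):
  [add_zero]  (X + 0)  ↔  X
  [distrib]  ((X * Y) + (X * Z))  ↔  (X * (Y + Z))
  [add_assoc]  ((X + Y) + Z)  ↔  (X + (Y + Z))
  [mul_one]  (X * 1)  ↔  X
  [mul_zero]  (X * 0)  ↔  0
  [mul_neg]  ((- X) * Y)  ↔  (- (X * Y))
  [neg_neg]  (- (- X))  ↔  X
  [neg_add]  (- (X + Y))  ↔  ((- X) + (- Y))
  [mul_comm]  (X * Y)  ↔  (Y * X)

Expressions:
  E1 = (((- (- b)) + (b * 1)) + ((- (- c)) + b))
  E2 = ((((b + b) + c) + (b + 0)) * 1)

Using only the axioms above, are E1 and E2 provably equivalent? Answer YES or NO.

step 1: neg_neg (→) rewrites (- (- b)) into b, now ((b + (b * 1)) + ((- (- c)) + b))
step 2: mul_one (→) rewrites (b * 1) into b, now ((b + b) + ((- (- c)) + b))
step 3: neg_neg (→) rewrites (- (- c)) into c, now ((b + b) + (c + b))
step 4: add_assoc (←) rewrites ((b + b) + (c + b)) into (((b + b) + c) + b)
step 5: mul_one (←) rewrites (((b + b) + c) + b) into ((((b + b) + c) + b) * 1)
step 6: add_zero (←) rewrites b into (b + 0), which is E2

YES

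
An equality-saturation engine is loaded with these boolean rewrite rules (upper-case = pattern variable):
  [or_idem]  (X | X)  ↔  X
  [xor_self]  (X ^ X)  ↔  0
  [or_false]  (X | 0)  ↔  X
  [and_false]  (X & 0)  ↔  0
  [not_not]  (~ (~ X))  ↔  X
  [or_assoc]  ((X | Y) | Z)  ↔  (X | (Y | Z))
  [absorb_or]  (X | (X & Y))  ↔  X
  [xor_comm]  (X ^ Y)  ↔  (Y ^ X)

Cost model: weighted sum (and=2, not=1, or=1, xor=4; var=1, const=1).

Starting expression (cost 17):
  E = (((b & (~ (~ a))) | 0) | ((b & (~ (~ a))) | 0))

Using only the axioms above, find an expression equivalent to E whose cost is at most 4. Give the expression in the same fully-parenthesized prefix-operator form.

(b & a)   [cost 4]

step 1: or_idem (→) rewrites (((b & (~ (~ a))) | 0) | ((b & (~ (~ a))) | 0)) into ((b & (~ (~ a))) | 0)
step 2: or_false (→) rewrites ((b & (~ (~ a))) | 0) into (b & (~ (~ a)))
step 3: not_not (→) rewrites (~ (~ a)) into a, reaching cost 4 (bound 4)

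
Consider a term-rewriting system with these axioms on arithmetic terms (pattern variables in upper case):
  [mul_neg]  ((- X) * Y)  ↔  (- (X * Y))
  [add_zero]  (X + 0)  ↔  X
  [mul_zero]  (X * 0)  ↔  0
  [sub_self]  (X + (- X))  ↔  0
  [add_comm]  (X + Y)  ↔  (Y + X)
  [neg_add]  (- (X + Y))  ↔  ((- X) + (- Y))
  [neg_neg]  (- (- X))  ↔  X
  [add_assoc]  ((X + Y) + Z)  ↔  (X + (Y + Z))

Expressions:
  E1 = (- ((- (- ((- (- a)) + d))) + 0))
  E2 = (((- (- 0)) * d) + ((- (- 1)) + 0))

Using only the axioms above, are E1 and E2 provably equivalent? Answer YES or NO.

The axioms are sound identities: if E1 ↔* E2 then E1 and E2 evaluate identically under any assignment.
Under a=0, d=0: E1 evaluates to 0, E2 to 1. Distinct ⇒ no rewrite sequence connects them.

NO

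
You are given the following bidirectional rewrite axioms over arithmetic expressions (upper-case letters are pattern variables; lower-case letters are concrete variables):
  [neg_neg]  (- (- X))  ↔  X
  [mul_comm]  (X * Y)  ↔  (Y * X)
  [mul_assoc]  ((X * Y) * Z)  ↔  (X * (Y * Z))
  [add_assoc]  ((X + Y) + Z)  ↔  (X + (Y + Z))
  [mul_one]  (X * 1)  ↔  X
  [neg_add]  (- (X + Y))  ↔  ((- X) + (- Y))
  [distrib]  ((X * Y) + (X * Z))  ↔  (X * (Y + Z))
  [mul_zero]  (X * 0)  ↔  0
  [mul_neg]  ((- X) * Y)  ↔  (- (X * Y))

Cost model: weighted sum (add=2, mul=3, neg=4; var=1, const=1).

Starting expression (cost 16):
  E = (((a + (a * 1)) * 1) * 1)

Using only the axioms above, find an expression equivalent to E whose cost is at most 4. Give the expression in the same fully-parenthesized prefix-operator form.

1. [mul_one →] ((a + (a * 1)) * 1)  →  (a + (a * 1));  E = ((a + (a * 1)) * 1)
2. [mul_one →] ((a + (a * 1)) * 1)  →  (a + (a * 1))
3. [mul_one →] (a * 1)  →  a;  cost 4 ≤ 4, done

(a + a)   [cost 4]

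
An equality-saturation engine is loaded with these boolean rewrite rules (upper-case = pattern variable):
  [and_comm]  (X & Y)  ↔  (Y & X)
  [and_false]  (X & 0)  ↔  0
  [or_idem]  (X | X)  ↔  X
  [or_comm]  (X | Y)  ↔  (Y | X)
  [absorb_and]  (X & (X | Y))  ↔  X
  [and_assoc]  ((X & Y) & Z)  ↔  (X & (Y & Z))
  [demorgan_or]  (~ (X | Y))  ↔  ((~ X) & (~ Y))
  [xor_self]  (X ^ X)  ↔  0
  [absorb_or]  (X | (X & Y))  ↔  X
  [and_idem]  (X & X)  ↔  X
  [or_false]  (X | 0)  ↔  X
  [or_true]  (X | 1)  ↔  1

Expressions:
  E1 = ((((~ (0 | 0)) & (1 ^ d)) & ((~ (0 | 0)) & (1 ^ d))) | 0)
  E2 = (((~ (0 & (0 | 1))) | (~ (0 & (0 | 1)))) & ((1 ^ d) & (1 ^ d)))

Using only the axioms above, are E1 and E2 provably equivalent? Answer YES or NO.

YES

1. [and_idem →] (((~ (0 | 0)) & (1 ^ d)) & ((~ (0 | 0)) & (1 ^ d)))  →  ((~ (0 | 0)) & (1 ^ d));  E1 = (((~ (0 | 0)) & (1 ^ d)) | 0)
2. [or_false →] (0 | 0)  →  0;  E1 = (((~ 0) & (1 ^ d)) | 0)
3. [or_false →] (((~ 0) & (1 ^ d)) | 0)  →  ((~ 0) & (1 ^ d))
4. [and_idem ←] (1 ^ d)  →  ((1 ^ d) & (1 ^ d));  E1 = ((~ 0) & ((1 ^ d) & (1 ^ d)))
5. [absorb_and ←] 0  →  (0 & (0 | 1));  E1 = ((~ (0 & (0 | 1))) & ((1 ^ d) & (1 ^ d)))
6. [or_idem ←] (~ (0 & (0 | 1)))  →  ((~ (0 & (0 | 1))) | (~ (0 & (0 | 1))));  this is E2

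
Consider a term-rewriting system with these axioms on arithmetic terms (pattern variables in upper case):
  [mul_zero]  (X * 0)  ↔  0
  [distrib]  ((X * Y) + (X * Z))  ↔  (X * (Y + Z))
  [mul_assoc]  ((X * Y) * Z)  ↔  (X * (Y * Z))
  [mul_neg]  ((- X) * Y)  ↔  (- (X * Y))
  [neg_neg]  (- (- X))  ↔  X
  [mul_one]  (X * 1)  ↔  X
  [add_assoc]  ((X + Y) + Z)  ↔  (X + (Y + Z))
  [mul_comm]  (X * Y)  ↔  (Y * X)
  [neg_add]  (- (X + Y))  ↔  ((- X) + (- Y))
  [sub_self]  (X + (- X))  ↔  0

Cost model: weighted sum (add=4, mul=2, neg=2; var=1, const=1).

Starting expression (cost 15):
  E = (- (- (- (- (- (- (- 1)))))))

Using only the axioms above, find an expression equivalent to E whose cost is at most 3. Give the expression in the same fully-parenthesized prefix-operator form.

1. [neg_neg →] (- (- (- (- (- (- (- 1)))))))  →  (- (- (- (- (- 1)))))
2. [neg_neg →] (- (- (- (- (- 1)))))  →  (- (- (- 1)))
3. [neg_neg →] (- (- 1))  →  1;  cost 3 ≤ 3, done

(- 1)   [cost 3]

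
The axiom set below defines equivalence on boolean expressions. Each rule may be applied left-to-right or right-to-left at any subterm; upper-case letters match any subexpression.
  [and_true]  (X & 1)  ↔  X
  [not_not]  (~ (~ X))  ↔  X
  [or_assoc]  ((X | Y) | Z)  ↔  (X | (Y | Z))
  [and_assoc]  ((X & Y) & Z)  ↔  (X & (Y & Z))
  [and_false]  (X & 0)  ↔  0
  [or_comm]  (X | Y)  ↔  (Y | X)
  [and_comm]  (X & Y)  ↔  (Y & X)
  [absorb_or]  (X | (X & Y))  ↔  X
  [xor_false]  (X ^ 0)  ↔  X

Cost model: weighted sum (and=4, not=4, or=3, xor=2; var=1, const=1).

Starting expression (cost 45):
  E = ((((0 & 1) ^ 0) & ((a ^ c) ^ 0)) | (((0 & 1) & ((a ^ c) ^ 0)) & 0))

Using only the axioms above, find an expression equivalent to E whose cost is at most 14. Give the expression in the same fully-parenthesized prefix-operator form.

((0 & 1) & (a ^ c))   [cost 14]

1. [xor_false →] ((0 & 1) ^ 0)  →  (0 & 1);  E = (((0 & 1) & ((a ^ c) ^ 0)) | (((0 & 1) & ((a ^ c) ^ 0)) & 0))
2. [absorb_or →] (((0 & 1) & ((a ^ c) ^ 0)) | (((0 & 1) & ((a ^ c) ^ 0)) & 0))  →  ((0 & 1) & ((a ^ c) ^ 0))
3. [xor_false →] ((a ^ c) ^ 0)  →  (a ^ c);  cost 14 ≤ 14, done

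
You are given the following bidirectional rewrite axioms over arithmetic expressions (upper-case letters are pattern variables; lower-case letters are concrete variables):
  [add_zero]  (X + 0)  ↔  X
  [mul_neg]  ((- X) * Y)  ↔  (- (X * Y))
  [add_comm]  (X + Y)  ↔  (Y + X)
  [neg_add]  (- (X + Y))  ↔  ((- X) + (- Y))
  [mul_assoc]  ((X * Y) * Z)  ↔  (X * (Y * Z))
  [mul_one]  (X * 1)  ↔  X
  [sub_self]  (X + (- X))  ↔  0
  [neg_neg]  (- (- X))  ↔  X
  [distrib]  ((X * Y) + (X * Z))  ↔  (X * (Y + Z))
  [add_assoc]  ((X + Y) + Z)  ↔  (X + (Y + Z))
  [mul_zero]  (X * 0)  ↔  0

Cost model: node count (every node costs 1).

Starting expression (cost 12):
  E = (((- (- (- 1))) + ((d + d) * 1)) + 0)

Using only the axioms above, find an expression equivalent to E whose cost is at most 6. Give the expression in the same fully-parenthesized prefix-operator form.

1. [add_zero →] (((- (- (- 1))) + ((d + d) * 1)) + 0)  →  ((- (- (- 1))) + ((d + d) * 1))
2. [neg_neg →] (- (- (- 1)))  →  (- 1);  E = ((- 1) + ((d + d) * 1))
3. [mul_one →] ((d + d) * 1)  →  (d + d);  cost 6 ≤ 6, done

((- 1) + (d + d))   [cost 6]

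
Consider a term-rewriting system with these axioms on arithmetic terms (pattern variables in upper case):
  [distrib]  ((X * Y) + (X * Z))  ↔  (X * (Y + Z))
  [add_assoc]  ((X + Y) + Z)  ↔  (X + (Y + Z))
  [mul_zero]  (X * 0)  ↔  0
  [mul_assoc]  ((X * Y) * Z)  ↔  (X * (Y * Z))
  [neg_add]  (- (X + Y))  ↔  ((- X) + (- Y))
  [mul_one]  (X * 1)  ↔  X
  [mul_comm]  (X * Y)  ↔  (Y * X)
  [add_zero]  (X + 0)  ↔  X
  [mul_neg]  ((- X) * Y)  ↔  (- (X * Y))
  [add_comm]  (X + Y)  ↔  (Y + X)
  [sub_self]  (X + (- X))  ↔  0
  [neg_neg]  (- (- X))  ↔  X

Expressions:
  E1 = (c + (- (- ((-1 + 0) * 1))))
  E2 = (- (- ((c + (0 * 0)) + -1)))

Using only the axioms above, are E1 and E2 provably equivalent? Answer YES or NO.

YES

(1) (-1 + 0)  =[add_zero →]=  -1    ⊢ (c + (- (- (-1 * 1))))
(2) (- (- (-1 * 1)))  =[neg_neg →]=  (-1 * 1)    ⊢ (c + (-1 * 1))
(3) (-1 * 1)  =[mul_one →]=  -1    ⊢ (c + -1)
(4) c  =[add_zero ←]=  (c + 0)    ⊢ ((c + 0) + -1)
(5) ((c + 0) + -1)  =[neg_neg ←]=  (- (- ((c + 0) + -1)))
(6) 0  =[mul_zero ←]=  (0 * 0)    ⊢ E2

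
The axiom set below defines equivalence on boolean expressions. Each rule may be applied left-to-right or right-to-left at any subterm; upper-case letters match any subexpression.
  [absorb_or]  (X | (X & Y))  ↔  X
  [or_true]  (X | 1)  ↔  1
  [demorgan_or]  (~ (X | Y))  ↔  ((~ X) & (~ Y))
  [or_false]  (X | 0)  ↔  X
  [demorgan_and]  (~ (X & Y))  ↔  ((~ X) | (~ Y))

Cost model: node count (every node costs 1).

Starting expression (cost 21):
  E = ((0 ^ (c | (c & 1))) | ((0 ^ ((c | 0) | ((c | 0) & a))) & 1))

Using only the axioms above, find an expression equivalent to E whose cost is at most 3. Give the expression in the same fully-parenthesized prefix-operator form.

(0 ^ c)   [cost 3]

step 1: absorb_or (→) rewrites ((c | 0) | ((c | 0) & a)) into (c | 0), now ((0 ^ (c | (c & 1))) | ((0 ^ (c | 0)) & 1))
step 2: absorb_or (→) rewrites (c | (c & 1)) into c, now ((0 ^ c) | ((0 ^ (c | 0)) & 1))
step 3: or_false (→) rewrites (c | 0) into c, now ((0 ^ c) | ((0 ^ c) & 1))
step 4: absorb_or (→) rewrites ((0 ^ c) | ((0 ^ c) & 1)) into (0 ^ c), reaching cost 3 (bound 3)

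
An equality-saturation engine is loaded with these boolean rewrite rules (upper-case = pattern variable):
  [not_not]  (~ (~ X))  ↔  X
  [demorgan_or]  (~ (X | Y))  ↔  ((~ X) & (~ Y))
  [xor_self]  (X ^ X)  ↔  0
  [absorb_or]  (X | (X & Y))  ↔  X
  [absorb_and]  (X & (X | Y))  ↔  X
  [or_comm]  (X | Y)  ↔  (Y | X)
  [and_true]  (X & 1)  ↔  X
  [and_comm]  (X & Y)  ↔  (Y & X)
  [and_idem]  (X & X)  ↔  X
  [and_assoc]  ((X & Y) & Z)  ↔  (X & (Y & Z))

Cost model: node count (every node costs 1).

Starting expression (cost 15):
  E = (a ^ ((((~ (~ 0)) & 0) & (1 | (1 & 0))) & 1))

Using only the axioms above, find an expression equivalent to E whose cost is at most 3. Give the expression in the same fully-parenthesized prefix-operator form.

(a ^ 0)   [cost 3]

(1) (~ (~ 0))  =[not_not →]=  0    ⊢ (a ^ (((0 & 0) & (1 | (1 & 0))) & 1))
(2) (1 | (1 & 0))  =[absorb_or →]=  1    ⊢ (a ^ (((0 & 0) & 1) & 1))
(3) (0 & 0)  =[and_idem →]=  0    ⊢ (a ^ ((0 & 1) & 1))
(4) ((0 & 1) & 1)  =[and_true →]=  (0 & 1)    ⊢ (a ^ (0 & 1))
(5) (0 & 1)  =[and_true →]=  0    ⊢ cost 3, within 3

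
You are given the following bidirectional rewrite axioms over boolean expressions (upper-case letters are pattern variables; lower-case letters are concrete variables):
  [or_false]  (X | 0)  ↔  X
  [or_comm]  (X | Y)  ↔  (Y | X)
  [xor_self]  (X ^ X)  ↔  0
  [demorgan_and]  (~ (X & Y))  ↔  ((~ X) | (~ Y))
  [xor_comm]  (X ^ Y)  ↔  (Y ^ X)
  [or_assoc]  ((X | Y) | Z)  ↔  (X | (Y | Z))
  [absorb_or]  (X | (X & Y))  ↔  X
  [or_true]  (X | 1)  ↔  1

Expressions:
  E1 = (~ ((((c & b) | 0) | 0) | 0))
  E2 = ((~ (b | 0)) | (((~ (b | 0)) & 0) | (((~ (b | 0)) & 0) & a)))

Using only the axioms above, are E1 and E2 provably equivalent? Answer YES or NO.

NO

All listed rules preserve value, hence provable equivalence implies equal values everywhere; look for a separating assignment.
a=0, b=1, c=0 gives E1 ↦ 1, E2 ↦ 0; values differ ⇒ not provably equivalent.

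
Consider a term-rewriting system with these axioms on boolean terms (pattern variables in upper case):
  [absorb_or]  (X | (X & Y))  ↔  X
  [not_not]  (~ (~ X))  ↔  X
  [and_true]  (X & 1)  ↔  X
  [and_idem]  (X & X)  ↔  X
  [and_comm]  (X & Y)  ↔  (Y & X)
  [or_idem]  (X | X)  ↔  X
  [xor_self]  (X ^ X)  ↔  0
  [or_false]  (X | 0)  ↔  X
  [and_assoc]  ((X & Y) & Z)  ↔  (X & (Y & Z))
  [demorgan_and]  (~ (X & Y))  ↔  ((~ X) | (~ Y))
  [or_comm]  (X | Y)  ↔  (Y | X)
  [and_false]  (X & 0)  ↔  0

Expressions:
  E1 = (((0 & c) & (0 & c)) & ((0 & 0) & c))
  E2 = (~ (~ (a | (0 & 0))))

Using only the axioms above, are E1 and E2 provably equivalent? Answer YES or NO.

The axioms are sound identities: if E1 ↔* E2 then E1 and E2 evaluate identically under any assignment.
Under a=1, c=0: E1 evaluates to 0, E2 to 1. Distinct ⇒ no rewrite sequence connects them.

NO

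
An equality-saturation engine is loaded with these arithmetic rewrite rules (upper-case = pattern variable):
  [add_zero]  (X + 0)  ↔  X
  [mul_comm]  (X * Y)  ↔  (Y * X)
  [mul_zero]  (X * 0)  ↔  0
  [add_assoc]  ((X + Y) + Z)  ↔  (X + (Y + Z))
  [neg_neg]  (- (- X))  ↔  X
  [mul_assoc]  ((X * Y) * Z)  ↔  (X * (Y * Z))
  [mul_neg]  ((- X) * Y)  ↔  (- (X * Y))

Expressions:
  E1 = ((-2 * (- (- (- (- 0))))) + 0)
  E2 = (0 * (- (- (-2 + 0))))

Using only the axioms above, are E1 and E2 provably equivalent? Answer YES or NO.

(1) (- (- (- (- 0))))  =[neg_neg →]=  (- (- 0))    ⊢ ((-2 * (- (- 0))) + 0)
(2) (- (- 0))  =[neg_neg →]=  0    ⊢ ((-2 * 0) + 0)
(3) ((-2 * 0) + 0)  =[add_zero →]=  (-2 * 0)
(4) (-2 * 0)  =[mul_comm →]=  (0 * -2)
(5) -2  =[neg_neg ←]=  (- (- -2))    ⊢ (0 * (- (- -2)))
(6) -2  =[add_zero ←]=  (-2 + 0)    ⊢ E2

YES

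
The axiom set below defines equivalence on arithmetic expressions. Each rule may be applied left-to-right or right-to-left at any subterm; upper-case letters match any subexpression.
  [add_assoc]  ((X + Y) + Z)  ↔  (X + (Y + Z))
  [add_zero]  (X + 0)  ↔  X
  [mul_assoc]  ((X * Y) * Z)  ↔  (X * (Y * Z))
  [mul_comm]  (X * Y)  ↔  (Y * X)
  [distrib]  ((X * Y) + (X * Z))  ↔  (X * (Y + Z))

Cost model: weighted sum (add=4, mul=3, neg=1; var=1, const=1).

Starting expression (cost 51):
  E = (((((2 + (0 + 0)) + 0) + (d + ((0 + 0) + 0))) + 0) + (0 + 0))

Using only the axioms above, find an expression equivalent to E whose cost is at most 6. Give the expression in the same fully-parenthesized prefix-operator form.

1. [add_zero →] ((((2 + (0 + 0)) + 0) + (d + ((0 + 0) + 0))) + 0)  →  (((2 + (0 + 0)) + 0) + (d + ((0 + 0) + 0)));  E = ((((2 + (0 + 0)) + 0) + (d + ((0 + 0) + 0))) + (0 + 0))
2. [add_zero →] (0 + 0)  →  0;  E = ((((2 + (0 + 0)) + 0) + (d + ((0 + 0) + 0))) + 0)
3. [add_zero →] ((((2 + (0 + 0)) + 0) + (d + ((0 + 0) + 0))) + 0)  →  (((2 + (0 + 0)) + 0) + (d + ((0 + 0) + 0)))
4. [add_zero →] (0 + 0)  →  0;  E = (((2 + 0) + 0) + (d + ((0 + 0) + 0)))
5. [add_zero →] (0 + 0)  →  0;  E = (((2 + 0) + 0) + (d + (0 + 0)))
6. [add_zero →] (0 + 0)  →  0;  E = (((2 + 0) + 0) + (d + 0))
7. [add_zero →] (2 + 0)  →  2;  E = ((2 + 0) + (d + 0))
8. [add_zero →] (d + 0)  →  d;  E = ((2 + 0) + d)
9. [add_zero →] (2 + 0)  →  2;  cost 6 ≤ 6, done

(2 + d)   [cost 6]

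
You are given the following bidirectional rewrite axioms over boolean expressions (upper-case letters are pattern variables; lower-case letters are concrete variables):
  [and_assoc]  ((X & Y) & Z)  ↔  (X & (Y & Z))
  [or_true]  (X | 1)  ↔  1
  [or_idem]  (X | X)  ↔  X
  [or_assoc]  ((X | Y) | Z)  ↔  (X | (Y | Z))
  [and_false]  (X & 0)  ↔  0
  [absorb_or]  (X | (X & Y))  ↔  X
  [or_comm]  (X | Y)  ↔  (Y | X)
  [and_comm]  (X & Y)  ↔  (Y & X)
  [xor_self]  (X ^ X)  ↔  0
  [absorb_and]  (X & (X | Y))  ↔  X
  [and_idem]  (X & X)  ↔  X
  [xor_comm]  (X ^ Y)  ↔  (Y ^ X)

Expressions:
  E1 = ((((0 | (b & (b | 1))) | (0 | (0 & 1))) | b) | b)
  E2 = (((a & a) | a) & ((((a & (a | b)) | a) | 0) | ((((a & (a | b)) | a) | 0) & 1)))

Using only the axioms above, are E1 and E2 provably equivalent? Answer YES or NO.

NO

Every axiom is a valid identity, so a rewrite proof would force E1 and E2 to agree under every assignment.
At a=0, b=1: E1 = 1 but E2 = 0; they differ, so no derivation exists.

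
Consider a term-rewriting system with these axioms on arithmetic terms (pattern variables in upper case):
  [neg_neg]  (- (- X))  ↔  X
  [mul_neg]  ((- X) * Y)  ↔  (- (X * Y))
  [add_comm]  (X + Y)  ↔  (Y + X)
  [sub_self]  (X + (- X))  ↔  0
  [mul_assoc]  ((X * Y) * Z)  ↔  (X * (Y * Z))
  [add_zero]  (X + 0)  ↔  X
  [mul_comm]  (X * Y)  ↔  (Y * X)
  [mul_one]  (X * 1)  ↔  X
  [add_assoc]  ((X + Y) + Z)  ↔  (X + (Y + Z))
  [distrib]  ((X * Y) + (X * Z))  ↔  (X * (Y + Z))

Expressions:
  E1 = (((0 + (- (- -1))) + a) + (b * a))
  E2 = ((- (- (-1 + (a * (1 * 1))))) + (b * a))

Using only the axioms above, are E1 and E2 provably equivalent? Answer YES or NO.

YES

step 1: neg_neg (→) rewrites (- (- -1)) into -1, now (((0 + -1) + a) + (b * a))
step 2: add_comm (→) rewrites (0 + -1) into (-1 + 0), now (((-1 + 0) + a) + (b * a))
step 3: add_zero (→) rewrites (-1 + 0) into -1, now ((-1 + a) + (b * a))
step 4: mul_one (←) rewrites a into (a * 1), now ((-1 + (a * 1)) + (b * a))
step 5: mul_one (←) rewrites 1 into (1 * 1), now ((-1 + (a * (1 * 1))) + (b * a))
step 6: neg_neg (←) rewrites (-1 + (a * (1 * 1))) into (- (- (-1 + (a * (1 * 1))))), which is E2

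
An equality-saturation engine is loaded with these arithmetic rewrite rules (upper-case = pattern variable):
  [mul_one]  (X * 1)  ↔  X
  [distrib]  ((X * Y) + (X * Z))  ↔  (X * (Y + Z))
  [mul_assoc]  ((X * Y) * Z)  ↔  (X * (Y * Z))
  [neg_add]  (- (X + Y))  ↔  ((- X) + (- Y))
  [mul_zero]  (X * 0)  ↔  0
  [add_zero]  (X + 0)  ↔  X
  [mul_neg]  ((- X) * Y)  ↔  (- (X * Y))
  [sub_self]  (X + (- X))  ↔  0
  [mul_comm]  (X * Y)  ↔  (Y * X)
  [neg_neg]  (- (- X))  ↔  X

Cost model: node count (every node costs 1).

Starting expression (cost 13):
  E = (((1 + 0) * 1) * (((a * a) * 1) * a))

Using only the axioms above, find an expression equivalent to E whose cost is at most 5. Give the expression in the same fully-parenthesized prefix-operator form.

((a * a) * a)   [cost 5]

step 1: mul_one (→) rewrites ((a * a) * 1) into (a * a), now (((1 + 0) * 1) * ((a * a) * a))
step 2: mul_one (→) rewrites ((1 + 0) * 1) into (1 + 0), now ((1 + 0) * ((a * a) * a))
step 3: add_zero (→) rewrites (1 + 0) into 1, now (1 * ((a * a) * a))
step 4: mul_comm (→) rewrites (1 * ((a * a) * a)) into (((a * a) * a) * 1)
step 5: mul_one (→) rewrites (((a * a) * a) * 1) into ((a * a) * a), reaching cost 5 (bound 5)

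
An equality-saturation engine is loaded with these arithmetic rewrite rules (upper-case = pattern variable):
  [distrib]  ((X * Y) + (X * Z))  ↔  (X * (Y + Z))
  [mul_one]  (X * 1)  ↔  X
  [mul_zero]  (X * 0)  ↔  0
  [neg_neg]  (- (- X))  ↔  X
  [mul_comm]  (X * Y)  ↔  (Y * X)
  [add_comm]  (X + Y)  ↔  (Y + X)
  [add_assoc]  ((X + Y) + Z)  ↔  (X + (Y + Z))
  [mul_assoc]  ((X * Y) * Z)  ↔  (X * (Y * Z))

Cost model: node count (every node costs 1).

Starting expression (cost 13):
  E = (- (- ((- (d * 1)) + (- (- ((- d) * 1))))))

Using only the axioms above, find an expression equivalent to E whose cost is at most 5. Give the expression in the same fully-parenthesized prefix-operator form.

(1) (- (- ((- (d * 1)) + (- (- ((- d) * 1))))))  =[neg_neg →]=  ((- (d * 1)) + (- (- ((- d) * 1))))
(2) (d * 1)  =[mul_one →]=  d    ⊢ ((- d) + (- (- ((- d) * 1))))
(3) ((- d) * 1)  =[mul_one →]=  (- d)    ⊢ ((- d) + (- (- (- d))))
(4) ((- d) + (- (- (- d))))  =[add_comm →]=  ((- (- (- d))) + (- d))
(5) (- (- d))  =[neg_neg →]=  d    ⊢ cost 5, within 5

((- d) + (- d))   [cost 5]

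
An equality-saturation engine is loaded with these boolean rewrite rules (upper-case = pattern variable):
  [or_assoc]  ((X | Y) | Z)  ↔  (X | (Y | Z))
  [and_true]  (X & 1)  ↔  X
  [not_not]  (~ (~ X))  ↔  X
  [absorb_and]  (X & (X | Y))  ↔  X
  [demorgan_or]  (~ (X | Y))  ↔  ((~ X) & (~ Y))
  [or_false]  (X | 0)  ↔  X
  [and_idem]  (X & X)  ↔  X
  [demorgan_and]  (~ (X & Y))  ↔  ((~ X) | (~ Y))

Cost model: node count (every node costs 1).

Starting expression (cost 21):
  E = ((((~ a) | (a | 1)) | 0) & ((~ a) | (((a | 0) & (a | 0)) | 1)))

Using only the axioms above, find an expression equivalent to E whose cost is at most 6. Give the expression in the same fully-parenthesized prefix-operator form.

step 1: and_idem (→) rewrites ((a | 0) & (a | 0)) into (a | 0), now ((((~ a) | (a | 1)) | 0) & ((~ a) | ((a | 0) | 1)))
step 2: or_false (→) rewrites (a | 0) into a, now ((((~ a) | (a | 1)) | 0) & ((~ a) | (a | 1)))
step 3: or_false (→) rewrites (((~ a) | (a | 1)) | 0) into ((~ a) | (a | 1)), now (((~ a) | (a | 1)) & ((~ a) | (a | 1)))
step 4: and_idem (→) rewrites (((~ a) | (a | 1)) & ((~ a) | (a | 1))) into ((~ a) | (a | 1)), reaching cost 6 (bound 6)

((~ a) | (a | 1))   [cost 6]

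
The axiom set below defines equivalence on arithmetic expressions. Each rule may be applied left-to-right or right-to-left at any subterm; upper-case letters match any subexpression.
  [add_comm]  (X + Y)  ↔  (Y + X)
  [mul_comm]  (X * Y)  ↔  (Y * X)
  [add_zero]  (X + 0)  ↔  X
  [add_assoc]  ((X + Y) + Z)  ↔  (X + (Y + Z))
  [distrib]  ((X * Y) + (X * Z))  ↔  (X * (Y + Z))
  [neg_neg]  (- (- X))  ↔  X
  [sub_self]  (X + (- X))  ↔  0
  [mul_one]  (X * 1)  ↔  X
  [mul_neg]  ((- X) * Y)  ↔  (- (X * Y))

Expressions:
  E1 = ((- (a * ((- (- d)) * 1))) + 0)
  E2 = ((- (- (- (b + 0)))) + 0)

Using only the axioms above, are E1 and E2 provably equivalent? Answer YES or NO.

All listed rules preserve value, hence provable equivalence implies equal values everywhere; look for a separating assignment.
a=0, b=1, d=0 gives E1 ↦ 0, E2 ↦ -1; values differ ⇒ not provably equivalent.

NO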